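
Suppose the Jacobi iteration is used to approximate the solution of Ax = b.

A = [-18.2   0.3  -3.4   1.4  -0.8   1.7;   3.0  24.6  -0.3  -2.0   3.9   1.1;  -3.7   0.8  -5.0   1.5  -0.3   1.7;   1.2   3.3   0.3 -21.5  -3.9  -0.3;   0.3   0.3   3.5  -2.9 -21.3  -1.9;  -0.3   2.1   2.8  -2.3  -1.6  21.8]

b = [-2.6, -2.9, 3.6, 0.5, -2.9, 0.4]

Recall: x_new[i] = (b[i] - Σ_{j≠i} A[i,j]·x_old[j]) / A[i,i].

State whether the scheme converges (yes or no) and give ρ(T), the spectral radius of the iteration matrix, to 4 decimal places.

Let D = diag(-18.2, 24.6, -5, -21.5, -21.3, 21.8); L, U the strict triangles.
T_J = -D⁻¹(L+U): T[0,4] = -(-0.8)/(-18.2) = -0.0440; T[0,0] = 0.
  T[0,:] = [+0.0000, +0.0165, -0.1868, +0.0769, -0.0440, +0.0934]
  T[1,:] = [-0.1220, +0.0000, +0.0122, +0.0813, -0.1585, -0.0447]
  T[2,:] = [-0.7400, +0.1600, +0.0000, +0.3000, -0.0600, +0.3400]
  T[3,:] = [+0.0558, +0.1535, +0.0140, +0.0000, -0.1814, -0.0140]
  T[4,:] = [+0.0141, +0.0141, +0.1643, -0.1362, +0.0000, -0.0892]
  T[5,:] = [+0.0138, -0.0963, -0.1284, +0.1055, +0.0734, +0.0000]
moduli |λ_i(T)| = 0.3201, 0.2499, 0.2499, 0.2241, 0.0507, 0.0507.
spectral radius ρ = 0.3201; 0.3201 < 1: convergent.

yes, ρ = 0.3201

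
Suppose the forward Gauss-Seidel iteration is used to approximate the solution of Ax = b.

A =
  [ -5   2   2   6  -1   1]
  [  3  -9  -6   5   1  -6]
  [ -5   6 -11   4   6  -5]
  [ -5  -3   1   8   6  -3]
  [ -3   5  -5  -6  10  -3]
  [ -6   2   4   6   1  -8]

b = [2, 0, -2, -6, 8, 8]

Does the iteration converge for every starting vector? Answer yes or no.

Write A = D+L+U with D = diag(-5, -9, -11, 8, 10, -8).
Gauss-Seidel: T = -(D+L)⁻¹U, row 0 first, T[0,5] = -(1)/(-5) = +0.2000; later rows by forward substitution.
  T[0,:] = [+0.0000, +0.4000, +0.4000, +1.2000, -0.2000, +0.2000]
  T[1,:] = [+0.0000, +0.1333, -0.5333, +0.9556, +0.0444, -0.6000]
  T[2,:] = [+0.0000, -0.1091, -0.4727, +0.3394, +0.6606, -0.8727]
  T[3,:] = [+0.0000, +0.3136, +0.1091, +1.0659, -0.9409, +0.3841]
  T[4,:] = [+0.0000, +0.1870, +0.2158, +0.6915, -0.3165, +0.4541]
  T[5,:] = [+0.0000, -0.0626, -0.5609, +0.3945, -0.2538, -0.3915]
|roots of det(T-λI)|: 1.4592, 0.6523, 0.6523, 0.3161, 0.0834, 0.0000.
ρ(T) = max|λ| = 1.4592; 1.4592 > 1 ⇒ diverges.

no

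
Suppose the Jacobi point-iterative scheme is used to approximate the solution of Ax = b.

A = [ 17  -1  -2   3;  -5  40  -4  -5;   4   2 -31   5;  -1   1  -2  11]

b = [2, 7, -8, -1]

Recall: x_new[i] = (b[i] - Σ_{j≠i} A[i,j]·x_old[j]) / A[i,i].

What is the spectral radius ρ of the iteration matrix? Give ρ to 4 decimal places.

Let D = diag(17, 40, -31, 11); L, U the strict triangles.
Jacobi: T = -D⁻¹(L+U), T[3,0] = -(-1)/(11) = +0.0909; T[3,3] = 0.
  T[0,:] = [+0.0000, +0.0588, +0.1176, -0.1765]
  T[1,:] = [+0.1250, +0.0000, +0.1000, +0.1250]
  T[2,:] = [+0.1290, +0.0645, +0.0000, +0.1613]
  T[3,:] = [+0.0909, -0.0909, +0.1818, +0.0000]
|roots of det(T-λI)|: 0.2086, 0.1548, 0.0654, 0.0654.
spectral radius ρ = 0.2086; 0.2086 < 1 ⇒ converges.

0.2086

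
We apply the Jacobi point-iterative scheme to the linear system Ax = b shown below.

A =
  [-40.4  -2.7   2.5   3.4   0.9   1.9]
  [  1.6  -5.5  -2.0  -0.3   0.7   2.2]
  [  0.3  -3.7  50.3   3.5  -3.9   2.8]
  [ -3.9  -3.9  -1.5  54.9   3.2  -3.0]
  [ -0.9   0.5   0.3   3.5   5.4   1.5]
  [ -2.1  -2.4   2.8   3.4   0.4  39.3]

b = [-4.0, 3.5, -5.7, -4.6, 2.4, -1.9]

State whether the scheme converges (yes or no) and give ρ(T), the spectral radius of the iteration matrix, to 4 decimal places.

yes, ρ = 0.2983

A = D + L + U where D = diag(-40.4, -5.5, 50.3, 54.9, 5.4, 39.3).
T_J = -D⁻¹(L+U): T[4,1] = -(0.5)/(5.4) = -0.0926; T[4,4] = 0.
  T[0,:] = [+0.0000  -0.0668  +0.0619  +0.0842  +0.0223  +0.0470]
  T[1,:] = [+0.2909  +0.0000  -0.3636  -0.0545  +0.1273  +0.4000]
  T[2,:] = [-0.0060  +0.0736  +0.0000  -0.0696  +0.0775  -0.0557]
  T[3,:] = [+0.0710  +0.0710  +0.0273  +0.0000  -0.0583  +0.0546]
  T[4,:] = [+0.1667  -0.0926  -0.0556  -0.6481  +0.0000  -0.2778]
  T[5,:] = [+0.0534  +0.0611  -0.0712  -0.0865  -0.0102  +0.0000]
eigenvalue magnitudes: 0.2983, 0.2438, 0.2438, 0.1955, 0.0614, 0.0190.
spectral radius ρ = 0.2983; 0.2983 < 1, so it converges for any x₀.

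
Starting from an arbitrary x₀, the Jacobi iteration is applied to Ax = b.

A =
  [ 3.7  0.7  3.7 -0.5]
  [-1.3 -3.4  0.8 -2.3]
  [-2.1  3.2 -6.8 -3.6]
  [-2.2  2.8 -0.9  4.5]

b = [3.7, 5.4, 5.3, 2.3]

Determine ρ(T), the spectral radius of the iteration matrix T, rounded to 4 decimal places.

Let D = diag(3.7, -3.4, -6.8, 4.5); L, U the strict triangles.
Jacobi T = -D⁻¹(L+U): T[2,0] = -(-2.1)/(-6.8) = -0.3088; T[2,2] = 0.
  T[0,:] = [+0.0000, -0.1892, -1.0000, +0.1351]
  T[1,:] = [-0.3824, +0.0000, +0.2353, -0.6765]
  T[2,:] = [-0.3088, +0.4706, +0.0000, -0.5294]
  T[3,:] = [+0.4889, -0.6222, +0.2000, +0.0000]
eigenvalue magnitudes: 1.2008, 0.6245, 0.4573, 0.4573.
ρ(T) = max|λ| = 1.2008; 1.2008 > 1: divergent.

1.2008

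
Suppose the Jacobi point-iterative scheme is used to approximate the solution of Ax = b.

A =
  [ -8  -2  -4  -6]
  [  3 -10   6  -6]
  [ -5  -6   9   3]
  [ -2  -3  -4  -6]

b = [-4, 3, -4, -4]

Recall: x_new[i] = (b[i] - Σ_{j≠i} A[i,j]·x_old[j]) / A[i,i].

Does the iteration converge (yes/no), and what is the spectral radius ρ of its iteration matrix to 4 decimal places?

no, ρ = 1.1317

Write A = D+L+U with D = diag(-8, -10, 9, -6).
Jacobi: T = -D⁻¹(L+U), T[0,1] = -(-2)/(-8) = -0.2500; T[0,0] = 0.
  T[0,:] = [+0.0000  -0.2500  -0.5000  -0.7500]
  T[1,:] = [+0.3000  +0.0000  +0.6000  -0.6000]
  T[2,:] = [+0.5556  +0.6667  +0.0000  -0.3333]
  T[3,:] = [-0.3333  -0.5000  -0.6667  +0.0000]
|eigenvalues of T|: 1.1317, 0.5296, 0.5296, 0.1925.
spectral radius ρ = 1.1317; 1.1317 > 1, so it fails to converge.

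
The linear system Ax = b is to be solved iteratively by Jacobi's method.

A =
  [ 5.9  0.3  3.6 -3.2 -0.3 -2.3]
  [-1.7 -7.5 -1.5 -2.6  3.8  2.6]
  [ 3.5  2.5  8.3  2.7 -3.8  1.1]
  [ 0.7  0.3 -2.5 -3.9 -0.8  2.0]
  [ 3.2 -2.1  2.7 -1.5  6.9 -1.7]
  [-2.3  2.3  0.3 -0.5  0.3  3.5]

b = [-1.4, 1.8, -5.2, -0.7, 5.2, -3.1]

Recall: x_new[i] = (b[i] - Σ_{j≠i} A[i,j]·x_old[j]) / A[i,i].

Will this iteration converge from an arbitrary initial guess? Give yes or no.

no

Diagonal D = diag(5.9, -7.5, 8.3, -3.9, 6.9, 3.5); L, U strict lower/upper.
T_J = -D⁻¹(L+U): T[2,1] = -(2.5)/(8.3) = -0.3012; T[2,2] = 0.
  T[0,:] = [+0.0000 -0.0508 -0.6102 +0.5424 +0.0508 +0.3898]
  T[1,:] = [-0.2267 +0.0000 -0.2000 -0.3467 +0.5067 +0.3467]
  T[2,:] = [-0.4217 -0.3012 +0.0000 -0.3253 +0.4578 -0.1325]
  T[3,:] = [+0.1795 +0.0769 -0.6410 +0.0000 -0.2051 +0.5128]
  T[4,:] = [-0.4638 +0.3043 -0.3913 +0.2174 +0.0000 +0.2464]
  T[5,:] = [+0.6571 -0.6571 -0.0857 +0.1429 -0.0857 +0.0000]
|roots of det(T-λI)|: 1.1385, 0.5894, 0.5894, 0.4834, 0.1783, 0.1783.
spectral radius ρ = 1.1385; 1.1385 > 1 ⇒ diverges.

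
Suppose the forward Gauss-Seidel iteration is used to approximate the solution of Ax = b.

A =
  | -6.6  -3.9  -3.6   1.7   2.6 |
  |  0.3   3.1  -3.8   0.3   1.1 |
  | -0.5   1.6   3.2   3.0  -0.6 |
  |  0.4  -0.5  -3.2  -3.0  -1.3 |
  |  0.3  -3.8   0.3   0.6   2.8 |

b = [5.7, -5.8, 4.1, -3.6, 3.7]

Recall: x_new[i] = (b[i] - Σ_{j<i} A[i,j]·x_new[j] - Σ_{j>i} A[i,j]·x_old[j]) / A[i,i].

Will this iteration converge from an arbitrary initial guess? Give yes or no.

no

Write A = D+L+U with D = diag(-6.6, 3.1, 3.2, -3, 2.8).
Gauss-Seidel: T = -(D+L)⁻¹U, row 0 first, T[0,4] = -(2.6)/(-6.6) = +0.3939; later rows by forward substitution.
  T[0,:] = [+0.0000, -0.5909, -0.5455, +0.2576, +0.3939]
  T[1,:] = [+0.0000, +0.0572, +1.2786, -0.1217, -0.3930]
  T[2,:] = [+0.0000, -0.1209, -0.7245, -0.8364, +0.4455]
  T[3,:] = [+0.0000, +0.0407, +0.4870, +0.9468, -0.7906]
  T[4,:] = [+0.0000, +0.1452, +1.7669, -0.3060, -0.4538]
moduli |λ_i(T)| = 1.2787, 0.7708, 0.7708, 0.0415, 0.0000.
ρ = 1.2787; 1.2787 > 1: divergent.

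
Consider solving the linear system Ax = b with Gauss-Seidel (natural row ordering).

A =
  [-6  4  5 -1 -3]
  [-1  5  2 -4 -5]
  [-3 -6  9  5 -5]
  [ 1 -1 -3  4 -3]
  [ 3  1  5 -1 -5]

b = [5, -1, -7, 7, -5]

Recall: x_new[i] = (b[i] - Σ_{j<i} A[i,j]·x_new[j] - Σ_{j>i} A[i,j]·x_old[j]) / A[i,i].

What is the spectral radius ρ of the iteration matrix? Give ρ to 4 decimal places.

Split A = D + L + U, D = diag(-6, 5, 9, 4, -5).
Gauss-Seidel: T = -(D+L)⁻¹U, row 0 first, T[0,4] = -(-3)/(-6) = -0.5000; later rows by forward substitution.
  T[0,:] = [+0.0000 +0.6667 +0.8333 -0.1667 -0.5000]
  T[1,:] = [+0.0000 +0.1333 -0.2333 +0.7667 +0.9000]
  T[2,:] = [+0.0000 +0.3111 +0.1222 -0.1000 +0.9889]
  T[3,:] = [+0.0000 +0.1000 -0.1750 +0.1583 +1.8417]
  T[4,:] = [+0.0000 +0.7178 +0.6106 -0.0783 +0.5006]
|λ(T)| sorted: 1.6581, 0.5336, 0.5336, 0.1412, 0.0000.
spectral radius ρ = 1.6581; 1.6581 > 1: divergent.

1.6581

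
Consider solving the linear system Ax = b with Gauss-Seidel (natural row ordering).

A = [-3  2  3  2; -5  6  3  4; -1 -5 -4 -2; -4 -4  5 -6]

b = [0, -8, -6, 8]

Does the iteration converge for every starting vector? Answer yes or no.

Split A = D + L + U, D = diag(-3, 6, -4, -6).
T_GS = -(D+L)⁻¹U: row 0 first, T[0,1] = -(2)/(-3) = +0.6667; later rows by forward substitution.
  T[0,:] = [+0.0000  +0.6667  +1.0000  +0.6667]
  T[1,:] = [+0.0000  +0.5556  +0.3333  -0.1111]
  T[2,:] = [+0.0000  -0.8611  -0.6667  -0.5278]
  T[3,:] = [+0.0000  -1.5324  -1.4444  -0.8102]
|roots of det(T-λI)|: 1.5603, 0.4953, 0.1438, 0.0000.
ρ = 1.5603; 1.5603 > 1: divergent.

no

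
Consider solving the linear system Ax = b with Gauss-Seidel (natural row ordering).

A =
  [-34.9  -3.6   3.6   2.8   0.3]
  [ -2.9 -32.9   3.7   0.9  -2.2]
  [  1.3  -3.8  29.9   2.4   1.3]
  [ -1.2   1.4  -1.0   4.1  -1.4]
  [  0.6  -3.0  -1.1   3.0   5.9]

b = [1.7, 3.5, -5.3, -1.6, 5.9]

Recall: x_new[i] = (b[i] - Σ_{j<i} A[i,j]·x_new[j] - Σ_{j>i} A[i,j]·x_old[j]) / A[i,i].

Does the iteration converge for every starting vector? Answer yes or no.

yes

Write A = D+L+U with D = diag(-34.9, -32.9, 29.9, 4.1, 5.9).
GS T = -(D+L)⁻¹U: row 0 first, T[0,2] = -(3.6)/(-34.9) = +0.1032; later rows by forward substitution.
  T[0,:] = [+0.0000  -0.1032  +0.1032  +0.0802  +0.0086]
  T[1,:] = [+0.0000  +0.0091  +0.1034  +0.0203  -0.0676]
  T[2,:] = [+0.0000  +0.0056  +0.0087  -0.0812  -0.0524]
  T[3,:] = [+0.0000  -0.0319  -0.0030  -0.0032  +0.3543]
  T[4,:] = [+0.0000  +0.0324  +0.0452  -0.0113  -0.2252]
|λ(T)| sorted: 0.2028, 0.0673, 0.0673, 0.0352, 0.0000.
ρ(T) = max|λ| = 0.2028; 0.2028 < 1: convergent.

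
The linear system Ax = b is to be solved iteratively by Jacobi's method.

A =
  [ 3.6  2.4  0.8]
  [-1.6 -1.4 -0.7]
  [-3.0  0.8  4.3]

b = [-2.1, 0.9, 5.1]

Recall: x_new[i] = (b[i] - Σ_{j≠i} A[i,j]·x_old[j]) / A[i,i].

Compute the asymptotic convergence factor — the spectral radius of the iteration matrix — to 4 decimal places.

A = D + L + U where D = diag(3.6, -1.4, 4.3).
T_J = -D⁻¹(L+U): T[1,2] = -(-0.7)/(-1.4) = -0.5000; T[1,1] = 0.
  T[0,:] = [+0.0000  -0.6667  -0.2222]
  T[1,:] = [-1.1429  +0.0000  -0.5000]
  T[2,:] = [+0.6977  -0.1860  +0.0000]
|roots of det(T-λI)|: 0.9464, 0.6409, 0.3055.
ρ = 0.9464; 0.9464 < 1: convergent.

0.9464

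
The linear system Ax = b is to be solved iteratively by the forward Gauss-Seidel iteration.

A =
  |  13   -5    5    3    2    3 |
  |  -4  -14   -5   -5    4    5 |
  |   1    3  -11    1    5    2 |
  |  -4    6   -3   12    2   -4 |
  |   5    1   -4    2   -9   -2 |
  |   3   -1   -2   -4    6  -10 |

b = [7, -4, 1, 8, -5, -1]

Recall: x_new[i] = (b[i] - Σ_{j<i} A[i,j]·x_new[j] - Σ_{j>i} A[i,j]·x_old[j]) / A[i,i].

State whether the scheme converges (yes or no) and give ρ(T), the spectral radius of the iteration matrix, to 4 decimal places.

A = D + L + U where D = diag(13, -14, -11, 12, -9, -10).
Gauss-Seidel: T = -(D+L)⁻¹U, row 0 first, T[0,3] = -(3)/(13) = -0.2308; later rows by forward substitution.
  T[0,:] = [+0.0000, +0.3846, -0.3846, -0.2308, -0.1538, -0.2308]
  T[1,:] = [+0.0000, -0.1099, -0.2473, -0.2912, +0.3297, +0.4231]
  T[2,:] = [+0.0000, +0.0050, -0.1024, -0.0095, +0.5305, +0.2762]
  T[3,:] = [+0.0000, +0.1844, -0.0302, +0.0663, -0.2502, +0.1139]
  T[4,:] = [+0.0000, +0.2402, -0.2023, -0.1416, -0.3402, -0.4009]
  T[5,:] = [+0.0000, +0.1957, -0.1795, -0.1497, -0.2893, -0.4529]
|λ(T)| sorted: 0.8552, 0.3287, 0.3287, 0.0388, 0.0388, 0.0000.
ρ(T) = max|λ| = 0.8552; 0.8552 < 1 ⇒ converges.

yes, ρ = 0.8552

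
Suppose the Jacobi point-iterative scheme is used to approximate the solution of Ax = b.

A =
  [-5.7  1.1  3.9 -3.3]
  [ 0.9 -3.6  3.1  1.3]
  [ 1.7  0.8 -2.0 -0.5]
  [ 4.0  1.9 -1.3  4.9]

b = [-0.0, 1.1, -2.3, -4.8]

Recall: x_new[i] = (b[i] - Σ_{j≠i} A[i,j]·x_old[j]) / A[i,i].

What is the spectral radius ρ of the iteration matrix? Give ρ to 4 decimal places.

1.2449

Write A = D+L+U with D = diag(-5.7, -3.6, -2, 4.9).
T_J = -D⁻¹(L+U): T[3,1] = -(1.9)/(4.9) = -0.3878; T[3,3] = 0.
  T[0,:] = [+0.0000 +0.1930 +0.6842 -0.5789]
  T[1,:] = [+0.2500 +0.0000 +0.8611 +0.3611]
  T[2,:] = [+0.8500 +0.4000 +0.0000 -0.2500]
  T[3,:] = [-0.8163 -0.3878 +0.2653 +0.0000]
eigenvalue magnitudes: 1.2449, 0.9754, 0.2154, 0.2154.
spectral radius ρ = 1.2449; 1.2449 > 1, so it fails to converge.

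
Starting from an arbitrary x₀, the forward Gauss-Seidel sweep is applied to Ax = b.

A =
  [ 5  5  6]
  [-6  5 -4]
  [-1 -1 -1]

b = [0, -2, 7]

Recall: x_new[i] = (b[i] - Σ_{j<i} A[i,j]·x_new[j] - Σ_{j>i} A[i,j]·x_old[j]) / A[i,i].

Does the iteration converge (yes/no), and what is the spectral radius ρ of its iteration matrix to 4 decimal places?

no, ρ = 1.2699

A = D + L + U where D = diag(5, 5, -1).
GS T = -(D+L)⁻¹U: row 0 first, T[0,1] = -(5)/(5) = -1.0000; later rows by forward substitution.
  T[0,:] = [+0.0000  -1.0000  -1.2000]
  T[1,:] = [+0.0000  -1.2000  -0.6400]
  T[2,:] = [+0.0000  +2.2000  +1.8400]
|roots of det(T-λI)|: 1.2699, 0.6299, 0.0000.
ρ(T) = max|λ| = 1.2699; 1.2699 > 1 ⇒ diverges.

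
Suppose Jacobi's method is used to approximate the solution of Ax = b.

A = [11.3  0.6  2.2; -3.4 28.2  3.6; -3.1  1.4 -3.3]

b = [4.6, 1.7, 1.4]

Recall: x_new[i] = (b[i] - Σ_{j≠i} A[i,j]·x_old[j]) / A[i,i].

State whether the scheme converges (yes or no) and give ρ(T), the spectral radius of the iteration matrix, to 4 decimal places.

Split A = D + L + U, D = diag(11.3, 28.2, -3.3).
T_J = -D⁻¹(L+U): T[2,0] = -(-3.1)/(-3.3) = -0.9394; T[2,2] = 0.
  T[0,:] = [+0.0000  -0.0531  -0.1947]
  T[1,:] = [+0.1206  +0.0000  -0.1277]
  T[2,:] = [-0.9394  +0.4242  +0.0000]
moduli |λ_i(T)| = 0.4035, 0.2171, 0.1864.
ρ(T) = max|λ| = 0.4035; 0.4035 < 1: convergent.

yes, ρ = 0.4035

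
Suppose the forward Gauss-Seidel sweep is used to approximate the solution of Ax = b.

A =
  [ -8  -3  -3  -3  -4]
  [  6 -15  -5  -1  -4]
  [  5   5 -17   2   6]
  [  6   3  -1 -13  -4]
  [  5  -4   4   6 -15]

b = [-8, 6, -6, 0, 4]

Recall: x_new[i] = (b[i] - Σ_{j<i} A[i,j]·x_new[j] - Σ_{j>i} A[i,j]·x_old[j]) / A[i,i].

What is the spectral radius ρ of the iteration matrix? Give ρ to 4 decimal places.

Diagonal D = diag(-8, -15, -17, -13, -15); L, U strict lower/upper.
Gauss-Seidel: T = -(D+L)⁻¹U, row 0 first, T[0,1] = -(-3)/(-8) = -0.3750; later rows by forward substitution.
  T[0,:] = [+0.0000, -0.3750, -0.3750, -0.3750, -0.5000]
  T[1,:] = [+0.0000, -0.1500, -0.4833, -0.2167, -0.4667]
  T[2,:] = [+0.0000, -0.1544, -0.2525, -0.0564, +0.0686]
  T[3,:] = [+0.0000, -0.1958, -0.2652, -0.2187, -0.6514]
  T[4,:] = [+0.0000, -0.2045, -0.1695, -0.1698, -0.2845]
moduli |λ_i(T)| = 0.8776, 0.2496, 0.1841, 0.0374, 0.0000.
ρ = 0.8776; 0.8776 < 1 ⇒ converges.

0.8776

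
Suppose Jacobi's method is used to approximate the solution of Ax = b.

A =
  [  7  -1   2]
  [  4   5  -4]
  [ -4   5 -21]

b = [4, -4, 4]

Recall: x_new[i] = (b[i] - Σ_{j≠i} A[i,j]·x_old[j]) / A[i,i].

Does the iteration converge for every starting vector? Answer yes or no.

Write A = D+L+U with D = diag(7, 5, -21).
Jacobi: T = -D⁻¹(L+U), T[2,0] = -(-4)/(-21) = -0.1905; T[2,2] = 0.
  T[0,:] = [+0.0000 +0.1429 -0.2857]
  T[1,:] = [-0.8000 +0.0000 +0.8000]
  T[2,:] = [-0.1905 +0.2381 +0.0000]
moduli |λ_i(T)| = 0.4506, 0.2692, 0.2692.
ρ = 0.4506; 0.4506 < 1: convergent.

yes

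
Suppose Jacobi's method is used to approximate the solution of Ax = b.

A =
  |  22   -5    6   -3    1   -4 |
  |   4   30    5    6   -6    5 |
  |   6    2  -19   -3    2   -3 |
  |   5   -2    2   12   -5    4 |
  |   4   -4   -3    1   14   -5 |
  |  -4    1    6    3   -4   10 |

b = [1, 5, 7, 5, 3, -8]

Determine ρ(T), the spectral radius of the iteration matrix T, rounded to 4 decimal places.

0.8873

Diagonal D = diag(22, 30, -19, 12, 14, 10); L, U strict lower/upper.
Jacobi T = -D⁻¹(L+U): T[4,0] = -(4)/(14) = -0.2857; T[4,4] = 0.
  T[0,:] = [+0.0000  +0.2273  -0.2727  +0.1364  -0.0455  +0.1818]
  T[1,:] = [-0.1333  +0.0000  -0.1667  -0.2000  +0.2000  -0.1667]
  T[2,:] = [+0.3158  +0.1053  +0.0000  -0.1579  +0.1053  -0.1579]
  T[3,:] = [-0.4167  +0.1667  -0.1667  +0.0000  +0.4167  -0.3333]
  T[4,:] = [-0.2857  +0.2857  +0.2143  -0.0714  +0.0000  +0.3571]
  T[5,:] = [+0.4000  -0.1000  -0.6000  -0.3000  +0.4000  +0.0000]
moduli |λ_i(T)| = 0.8873, 0.4282, 0.4180, 0.4180, 0.2676, 0.2676.
ρ(T) = max|λ| = 0.8873; 0.8873 < 1 ⇒ converges.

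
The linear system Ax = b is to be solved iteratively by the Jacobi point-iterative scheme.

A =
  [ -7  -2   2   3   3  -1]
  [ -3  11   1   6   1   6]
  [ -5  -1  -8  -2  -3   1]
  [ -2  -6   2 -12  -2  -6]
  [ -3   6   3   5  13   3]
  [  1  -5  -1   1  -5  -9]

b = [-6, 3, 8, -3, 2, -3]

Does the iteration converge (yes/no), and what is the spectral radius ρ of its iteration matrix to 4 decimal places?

no, ρ = 1.1825

Let D = diag(-7, 11, -8, -12, 13, -9); L, U the strict triangles.
Jacobi T = -D⁻¹(L+U): T[2,0] = -(-5)/(-8) = -0.6250; T[2,2] = 0.
  T[0,:] = [+0.0000 -0.2857 +0.2857 +0.4286 +0.4286 -0.1429]
  T[1,:] = [+0.2727 +0.0000 -0.0909 -0.5455 -0.0909 -0.5455]
  T[2,:] = [-0.6250 -0.1250 +0.0000 -0.2500 -0.3750 +0.1250]
  T[3,:] = [-0.1667 -0.5000 +0.1667 +0.0000 -0.1667 -0.5000]
  T[4,:] = [+0.2308 -0.4615 -0.2308 -0.3846 +0.0000 -0.2308]
  T[5,:] = [+0.1111 -0.5556 -0.1111 +0.1111 -0.5556 +0.0000]
eigenvalue magnitudes: 1.1825, 0.5887, 0.5887, 0.5872, 0.5872, 0.0548.
ρ(T) = max|λ| = 1.1825; 1.1825 > 1: divergent.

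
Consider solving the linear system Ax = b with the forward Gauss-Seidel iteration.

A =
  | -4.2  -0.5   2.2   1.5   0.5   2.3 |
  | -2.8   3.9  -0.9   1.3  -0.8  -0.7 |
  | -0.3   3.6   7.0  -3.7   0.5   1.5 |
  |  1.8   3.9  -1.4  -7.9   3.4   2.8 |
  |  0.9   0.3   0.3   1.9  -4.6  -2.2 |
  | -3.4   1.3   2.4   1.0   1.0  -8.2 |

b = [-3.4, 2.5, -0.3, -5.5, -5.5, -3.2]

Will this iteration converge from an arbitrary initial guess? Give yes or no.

Write A = D+L+U with D = diag(-4.2, 3.9, 7, -7.9, -4.6, -8.2).
GS T = -(D+L)⁻¹U: row 0 first, T[0,2] = -(2.2)/(-4.2) = +0.5238; later rows by forward substitution.
  T[0,:] = [+0.0000 -0.1190 +0.5238 +0.3571 +0.1190 +0.5476]
  T[1,:] = [+0.0000 -0.0855 +0.6068 -0.0769 +0.2906 +0.5726]
  T[2,:] = [+0.0000 +0.0389 -0.2896 +0.5834 -0.2158 -0.4853]
  T[3,:] = [+0.0000 -0.0762 +0.4703 -0.0600 +0.6392 +0.8479]
  T[4,:] = [+0.0000 -0.0578 +0.3174 +0.0781 +0.2922 -0.0152]
  T[5,:] = [+0.0000 +0.0308 -0.1097 +0.0127 +0.0471 -0.1768]
moduli |λ_i(T)| = 0.8283, 0.5864, 0.2593, 0.2593, 0.0379, 0.0000.
ρ = 0.8283; 0.8283 < 1: convergent.

yes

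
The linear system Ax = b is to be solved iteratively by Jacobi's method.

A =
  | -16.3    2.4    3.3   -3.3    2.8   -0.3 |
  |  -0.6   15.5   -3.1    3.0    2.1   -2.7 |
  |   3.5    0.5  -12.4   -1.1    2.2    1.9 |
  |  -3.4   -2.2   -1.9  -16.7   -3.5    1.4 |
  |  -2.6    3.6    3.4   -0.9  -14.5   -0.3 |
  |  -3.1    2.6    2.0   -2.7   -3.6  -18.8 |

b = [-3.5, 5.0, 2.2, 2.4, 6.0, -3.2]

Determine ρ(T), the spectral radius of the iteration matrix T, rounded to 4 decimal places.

0.5374

A = D + L + U where D = diag(-16.3, 15.5, -12.4, -16.7, -14.5, -18.8).
T_J = -D⁻¹(L+U): T[3,4] = -(-3.5)/(-16.7) = -0.2096; T[3,3] = 0.
  T[0,:] = [+0.0000, +0.1472, +0.2025, -0.2025, +0.1718, -0.0184]
  T[1,:] = [+0.0387, +0.0000, +0.2000, -0.1935, -0.1355, +0.1742]
  T[2,:] = [+0.2823, +0.0403, +0.0000, -0.0887, +0.1774, +0.1532]
  T[3,:] = [-0.2036, -0.1317, -0.1138, +0.0000, -0.2096, +0.0838]
  T[4,:] = [-0.1793, +0.2483, +0.2345, -0.0621, +0.0000, -0.0207]
  T[5,:] = [-0.1649, +0.1383, +0.1064, -0.1436, -0.1915, +0.0000]
eigenvalue magnitudes: 0.5374, 0.2894, 0.1828, 0.1828, 0.1683, 0.1683.
spectral radius ρ = 0.5374; 0.5374 < 1, so it converges for any x₀.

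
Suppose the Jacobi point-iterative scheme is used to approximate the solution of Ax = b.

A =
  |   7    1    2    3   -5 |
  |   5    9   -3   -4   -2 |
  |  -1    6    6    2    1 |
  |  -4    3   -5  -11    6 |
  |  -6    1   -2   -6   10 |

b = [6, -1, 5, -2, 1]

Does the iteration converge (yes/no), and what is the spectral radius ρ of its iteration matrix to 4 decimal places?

no, ρ = 1.1332

Split A = D + L + U, D = diag(7, 9, 6, -11, 10).
Jacobi: T = -D⁻¹(L+U), T[4,3] = -(-6)/(10) = +0.6000; T[4,4] = 0.
  T[0,:] = [+0.0000 -0.1429 -0.2857 -0.4286 +0.7143]
  T[1,:] = [-0.5556 +0.0000 +0.3333 +0.4444 +0.2222]
  T[2,:] = [+0.1667 -1.0000 +0.0000 -0.3333 -0.1667]
  T[3,:] = [-0.3636 +0.2727 -0.4545 +0.0000 +0.5455]
  T[4,:] = [+0.6000 -0.1000 +0.2000 +0.6000 +0.0000]
|roots of det(T-λI)|: 1.1332, 0.7137, 0.7137, 0.6020, 0.6020.
ρ = 1.1332; 1.1332 > 1: divergent.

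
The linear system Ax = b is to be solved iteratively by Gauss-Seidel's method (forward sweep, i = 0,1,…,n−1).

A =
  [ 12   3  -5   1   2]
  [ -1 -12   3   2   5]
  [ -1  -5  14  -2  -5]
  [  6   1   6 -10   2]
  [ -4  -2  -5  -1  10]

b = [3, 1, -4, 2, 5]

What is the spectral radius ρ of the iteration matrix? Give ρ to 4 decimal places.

Diagonal D = diag(12, -12, 14, -10, 10); L, U strict lower/upper.
T_GS = -(D+L)⁻¹U: row 0 first, T[0,1] = -(3)/(12) = -0.2500; later rows by forward substitution.
  T[0,:] = [+0.0000 -0.2500 +0.4167 -0.0833 -0.1667]
  T[1,:] = [+0.0000 +0.0208 +0.2153 +0.1736 +0.4306]
  T[2,:] = [+0.0000 -0.0104 +0.1066 +0.1989 +0.4990]
  T[3,:] = [+0.0000 -0.1542 +0.3355 +0.0867 +0.4425]
  T[4,:] = [+0.0000 -0.1165 +0.2966 +0.1095 +0.3132]
eigenvalue magnitudes: 0.6571, 0.1956, 0.1144, 0.0486, 0.0000.
ρ(T) = max|λ| = 0.6571; 0.6571 < 1: convergent.

0.6571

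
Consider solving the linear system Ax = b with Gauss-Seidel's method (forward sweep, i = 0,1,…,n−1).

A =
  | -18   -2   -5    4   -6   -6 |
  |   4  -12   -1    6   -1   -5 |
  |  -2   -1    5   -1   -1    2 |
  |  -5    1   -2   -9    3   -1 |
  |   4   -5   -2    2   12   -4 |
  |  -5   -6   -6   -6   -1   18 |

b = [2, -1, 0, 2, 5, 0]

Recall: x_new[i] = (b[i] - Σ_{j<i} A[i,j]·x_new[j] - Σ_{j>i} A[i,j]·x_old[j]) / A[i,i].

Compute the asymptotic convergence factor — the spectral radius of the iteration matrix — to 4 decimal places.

Split A = D + L + U, D = diag(-18, -12, 5, -9, 12, 18).
GS T = -(D+L)⁻¹U: row 0 first, T[0,4] = -(-6)/(-18) = -0.3333; later rows by forward substitution.
  T[0,:] = [+0.0000 -0.1111 -0.2778 +0.2222 -0.3333 -0.3333]
  T[1,:] = [+0.0000 -0.0370 -0.1759 +0.5741 -0.1944 -0.5278]
  T[2,:] = [+0.0000 -0.0519 -0.1463 +0.4037 +0.0278 -0.6389]
  T[3,:] = [+0.0000 +0.0691 +0.1673 -0.1494 +0.4907 +0.1574]
  T[4,:] = [+0.0000 +0.0014 -0.0330 +0.2573 -0.0471 +0.0918]
  T[5,:] = [+0.0000 -0.0374 -0.1306 +0.3522 +0.0128 -0.4239]
|λ(T)| sorted: 0.9051, 0.3476, 0.2968, 0.0306, 0.0200, 0.0000.
ρ = 0.9051; 0.9051 < 1 ⇒ converges.

0.9051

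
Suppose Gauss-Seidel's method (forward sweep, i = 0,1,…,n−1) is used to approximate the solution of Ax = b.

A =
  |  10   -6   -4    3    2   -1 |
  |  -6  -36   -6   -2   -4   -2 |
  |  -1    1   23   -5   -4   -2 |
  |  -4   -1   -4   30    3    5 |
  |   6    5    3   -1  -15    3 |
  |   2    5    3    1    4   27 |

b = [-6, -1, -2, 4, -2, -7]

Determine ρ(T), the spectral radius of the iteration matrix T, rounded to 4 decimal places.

Split A = D + L + U, D = diag(10, -36, 23, 30, -15, 27).
Gauss-Seidel: T = -(D+L)⁻¹U, row 0 first, T[0,5] = -(-1)/(10) = +0.1000; later rows by forward substitution.
  T[0,:] = [+0.0000 +0.6000 +0.4000 -0.3000 -0.2000 +0.1000]
  T[1,:] = [+0.0000 -0.1000 -0.2333 -0.0056 -0.0778 -0.0722]
  T[2,:] = [+0.0000 +0.0304 +0.0275 +0.2046 +0.1686 +0.0944]
  T[3,:] = [+0.0000 +0.0807 +0.0492 -0.0129 -0.1068 -0.1431]
  T[4,:] = [+0.0000 +0.2074 +0.0844 -0.0801 -0.0651 +0.2444]
  T[5,:] = [+0.0000 -0.0630 -0.0038 +0.0129 +0.0241 -0.0354]
|λ(T)| sorted: 0.3114, 0.1501, 0.1501, 0.0677, 0.0677, 0.0000.
ρ(T) = max|λ| = 0.3114; 0.3114 < 1: convergent.

0.3114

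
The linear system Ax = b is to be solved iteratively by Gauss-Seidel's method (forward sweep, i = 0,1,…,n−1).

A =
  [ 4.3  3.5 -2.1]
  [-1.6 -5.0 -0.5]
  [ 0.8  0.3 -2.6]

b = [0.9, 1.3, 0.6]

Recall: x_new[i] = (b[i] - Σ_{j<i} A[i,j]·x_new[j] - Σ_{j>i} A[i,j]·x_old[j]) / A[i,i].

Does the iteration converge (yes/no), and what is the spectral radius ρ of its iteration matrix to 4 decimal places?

yes, ρ = 0.4383

Diagonal D = diag(4.3, -5, -2.6); L, U strict lower/upper.
Gauss-Seidel: T = -(D+L)⁻¹U, row 0 first, T[0,1] = -(3.5)/(4.3) = -0.8140; later rows by forward substitution.
  T[0,:] = [+0.0000, -0.8140, +0.4884]
  T[1,:] = [+0.0000, +0.2605, -0.2563]
  T[2,:] = [+0.0000, -0.2204, +0.1207]
|eigenvalues of T|: 0.4383, 0.0571, 0.0000.
ρ = 0.4383; 0.4383 < 1, so it converges for any x₀.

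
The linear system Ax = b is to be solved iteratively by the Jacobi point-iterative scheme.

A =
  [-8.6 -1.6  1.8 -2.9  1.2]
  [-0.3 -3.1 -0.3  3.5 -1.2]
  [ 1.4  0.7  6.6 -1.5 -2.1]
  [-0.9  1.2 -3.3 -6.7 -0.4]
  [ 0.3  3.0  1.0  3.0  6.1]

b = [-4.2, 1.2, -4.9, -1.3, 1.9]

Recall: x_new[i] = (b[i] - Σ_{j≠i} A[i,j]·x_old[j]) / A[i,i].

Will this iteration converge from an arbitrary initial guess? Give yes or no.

yes

Let D = diag(-8.6, -3.1, 6.6, -6.7, 6.1); L, U the strict triangles.
Jacobi T = -D⁻¹(L+U): T[3,1] = -(1.2)/(-6.7) = +0.1791; T[3,3] = 0.
  T[0,:] = [+0.0000 -0.1860 +0.2093 -0.3372 +0.1395]
  T[1,:] = [-0.0968 +0.0000 -0.0968 +1.1290 -0.3871]
  T[2,:] = [-0.2121 -0.1061 +0.0000 +0.2273 +0.3182]
  T[3,:] = [-0.1343 +0.1791 -0.4925 +0.0000 -0.0597]
  T[4,:] = [-0.0492 -0.4918 -0.1639 -0.4918 +0.0000]
moduli |λ_i(T)| = 0.8574, 0.5590, 0.5240, 0.5240, 0.0559.
ρ = 0.8574; 0.8574 < 1: convergent.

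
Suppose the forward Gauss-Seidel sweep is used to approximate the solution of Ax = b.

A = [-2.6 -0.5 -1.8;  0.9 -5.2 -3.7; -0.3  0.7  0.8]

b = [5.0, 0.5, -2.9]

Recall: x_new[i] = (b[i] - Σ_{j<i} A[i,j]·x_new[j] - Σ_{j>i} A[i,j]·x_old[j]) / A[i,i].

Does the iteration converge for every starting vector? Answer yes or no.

yes

Write A = D+L+U with D = diag(-2.6, -5.2, 0.8).
T_GS = -(D+L)⁻¹U: row 0 first, T[0,2] = -(-1.8)/(-2.6) = -0.6923; later rows by forward substitution.
  T[0,:] = [+0.0000 -0.1923 -0.6923]
  T[1,:] = [+0.0000 -0.0333 -0.8314]
  T[2,:] = [+0.0000 -0.0430 +0.4678]
|eigenvalues of T|: 0.5311, 0.0966, 0.0000.
ρ(T) = max|λ| = 0.5311; 0.5311 < 1: convergent.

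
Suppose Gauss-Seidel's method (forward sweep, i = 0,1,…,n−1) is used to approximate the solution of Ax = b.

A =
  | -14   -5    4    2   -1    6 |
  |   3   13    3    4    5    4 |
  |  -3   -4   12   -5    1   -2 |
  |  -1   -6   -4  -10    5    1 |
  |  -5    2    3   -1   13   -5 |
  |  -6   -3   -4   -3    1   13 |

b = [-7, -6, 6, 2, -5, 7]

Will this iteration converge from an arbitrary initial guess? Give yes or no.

yes

Write A = D+L+U with D = diag(-14, 13, 12, -10, 13, 13).
T_GS = -(D+L)⁻¹U: row 0 first, T[0,4] = -(-1)/(-14) = -0.0714; later rows by forward substitution.
  T[0,:] = [+0.0000  -0.3571  +0.2857  +0.1429  -0.0714  +0.4286]
  T[1,:] = [+0.0000  +0.0824  -0.2967  -0.3407  -0.3681  -0.4066]
  T[2,:] = [+0.0000  -0.0618  -0.0275  +0.3388  -0.2239  +0.1383]
  T[3,:] = [+0.0000  +0.0110  +0.1604  +0.0546  +0.8176  +0.2458]
  T[4,:] = [+0.0000  -0.1349  +0.1742  +0.0334  +0.1437  +0.5990]
  T[5,:] = [+0.0000  -0.1519  +0.0786  +0.1016  -0.0092  +0.1572]
eigenvalue magnitudes: 0.8349, 0.3764, 0.3764, 0.1605, 0.1605, 0.0000.
spectral radius ρ = 0.8349; 0.8349 < 1: convergent.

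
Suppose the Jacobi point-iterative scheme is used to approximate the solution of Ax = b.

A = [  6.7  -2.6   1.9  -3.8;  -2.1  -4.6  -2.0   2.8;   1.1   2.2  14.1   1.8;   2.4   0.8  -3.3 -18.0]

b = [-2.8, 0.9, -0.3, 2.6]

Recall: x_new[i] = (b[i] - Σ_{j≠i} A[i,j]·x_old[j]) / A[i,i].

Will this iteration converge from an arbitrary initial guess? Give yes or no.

Diagonal D = diag(6.7, -4.6, 14.1, -18); L, U strict lower/upper.
Jacobi T = -D⁻¹(L+U): T[1,0] = -(-2.1)/(-4.6) = -0.4565; T[1,1] = 0.
  T[0,:] = [+0.0000, +0.3881, -0.2836, +0.5672]
  T[1,:] = [-0.4565, +0.0000, -0.4348, +0.6087]
  T[2,:] = [-0.0780, -0.1560, +0.0000, -0.1277]
  T[3,:] = [+0.1333, +0.0444, -0.1833, +0.0000]
|roots of det(T-λI)|: 0.3994, 0.3354, 0.3354, 0.0217.
ρ(T) = max|λ| = 0.3994; 0.3994 < 1, so it converges for any x₀.

yes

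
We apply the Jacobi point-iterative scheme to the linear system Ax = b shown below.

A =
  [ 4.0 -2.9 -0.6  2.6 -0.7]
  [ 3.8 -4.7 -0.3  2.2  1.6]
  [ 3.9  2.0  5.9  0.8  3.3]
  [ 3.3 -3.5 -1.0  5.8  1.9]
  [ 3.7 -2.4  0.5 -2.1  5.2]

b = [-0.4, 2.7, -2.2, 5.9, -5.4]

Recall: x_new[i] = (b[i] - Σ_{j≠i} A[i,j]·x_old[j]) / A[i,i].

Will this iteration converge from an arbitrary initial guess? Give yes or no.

Write A = D+L+U with D = diag(4, -4.7, 5.9, 5.8, 5.2).
Jacobi T = -D⁻¹(L+U): T[4,1] = -(-2.4)/(5.2) = +0.4615; T[4,4] = 0.
  T[0,:] = [+0.0000 +0.7250 +0.1500 -0.6500 +0.1750]
  T[1,:] = [+0.8085 +0.0000 -0.0638 +0.4681 +0.3404]
  T[2,:] = [-0.6610 -0.3390 +0.0000 -0.1356 -0.5593]
  T[3,:] = [-0.5690 +0.6034 +0.1724 +0.0000 -0.3276]
  T[4,:] = [-0.7115 +0.4615 -0.0962 +0.4038 +0.0000]
|roots of det(T-λI)|: 1.3044, 0.6920, 0.5059, 0.5059, 0.0984.
ρ(T) = max|λ| = 1.3044; 1.3044 > 1 ⇒ diverges.

no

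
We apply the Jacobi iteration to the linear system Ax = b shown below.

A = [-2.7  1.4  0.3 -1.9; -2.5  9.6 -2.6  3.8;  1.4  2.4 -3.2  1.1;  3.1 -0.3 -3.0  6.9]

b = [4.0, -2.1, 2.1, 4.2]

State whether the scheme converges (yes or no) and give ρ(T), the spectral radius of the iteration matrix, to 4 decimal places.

yes, ρ = 0.8281

Write A = D+L+U with D = diag(-2.7, 9.6, -3.2, 6.9).
Jacobi T = -D⁻¹(L+U): T[0,3] = -(-1.9)/(-2.7) = -0.7037; T[0,0] = 0.
  T[0,:] = [+0.0000 +0.5185 +0.1111 -0.7037]
  T[1,:] = [+0.2604 +0.0000 +0.2708 -0.3958]
  T[2,:] = [+0.4375 +0.7500 +0.0000 +0.3438]
  T[3,:] = [-0.4493 +0.0435 +0.4348 +0.0000]
|eigenvalues of T|: 0.8281, 0.6943, 0.6943, 0.4820.
spectral radius ρ = 0.8281; 0.8281 < 1 ⇒ converges.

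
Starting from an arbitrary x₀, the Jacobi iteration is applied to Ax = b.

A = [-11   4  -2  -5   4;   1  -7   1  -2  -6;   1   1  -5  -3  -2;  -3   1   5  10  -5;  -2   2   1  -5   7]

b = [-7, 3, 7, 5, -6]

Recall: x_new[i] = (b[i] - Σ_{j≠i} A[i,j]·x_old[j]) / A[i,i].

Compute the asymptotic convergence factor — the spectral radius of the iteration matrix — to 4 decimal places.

Split A = D + L + U, D = diag(-11, -7, -5, 10, 7).
Jacobi: T = -D⁻¹(L+U), T[1,3] = -(-2)/(-7) = -0.2857; T[1,1] = 0.
  T[0,:] = [+0.0000, +0.3636, -0.1818, -0.4545, +0.3636]
  T[1,:] = [+0.1429, +0.0000, +0.1429, -0.2857, -0.8571]
  T[2,:] = [+0.2000, +0.2000, +0.0000, -0.6000, -0.4000]
  T[3,:] = [+0.3000, -0.1000, -0.5000, +0.0000, +0.5000]
  T[4,:] = [+0.2857, -0.2857, -0.1429, +0.7143, +0.0000]
|λ(T)| sorted: 1.1260, 0.6612, 0.6612, 0.1325, 0.1325.
spectral radius ρ = 1.1260; 1.1260 > 1, so it fails to converge.

1.1260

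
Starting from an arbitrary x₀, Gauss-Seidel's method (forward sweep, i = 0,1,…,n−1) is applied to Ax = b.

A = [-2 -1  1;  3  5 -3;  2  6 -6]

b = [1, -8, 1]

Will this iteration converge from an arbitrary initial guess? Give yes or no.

yes

Let D = diag(-2, 5, -6); L, U the strict triangles.
T_GS = -(D+L)⁻¹U: row 0 first, T[0,2] = -(1)/(-2) = +0.5000; later rows by forward substitution.
  T[0,:] = [+0.0000  -0.5000  +0.5000]
  T[1,:] = [+0.0000  +0.3000  +0.3000]
  T[2,:] = [+0.0000  +0.1333  +0.4667]
|roots of det(T-λI)|: 0.6000, 0.1667, 0.0000.
ρ = 0.6000; 0.6000 < 1: convergent.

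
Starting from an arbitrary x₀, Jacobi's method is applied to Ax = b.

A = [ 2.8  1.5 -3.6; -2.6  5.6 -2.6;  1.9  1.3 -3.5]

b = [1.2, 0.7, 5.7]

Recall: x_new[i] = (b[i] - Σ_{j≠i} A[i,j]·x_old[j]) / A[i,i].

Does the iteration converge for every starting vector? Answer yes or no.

A = D + L + U where D = diag(2.8, 5.6, -3.5).
T_J = -D⁻¹(L+U): T[1,0] = -(-2.6)/(5.6) = +0.4643; T[1,1] = 0.
  T[0,:] = [+0.0000 -0.5357 +1.2857]
  T[1,:] = [+0.4643 +0.0000 +0.4643]
  T[2,:] = [+0.5429 +0.3714 +0.0000]
eigenvalue magnitudes: 0.8506, 0.7064, 0.1443.
ρ(T) = max|λ| = 0.8506; 0.8506 < 1: convergent.

yes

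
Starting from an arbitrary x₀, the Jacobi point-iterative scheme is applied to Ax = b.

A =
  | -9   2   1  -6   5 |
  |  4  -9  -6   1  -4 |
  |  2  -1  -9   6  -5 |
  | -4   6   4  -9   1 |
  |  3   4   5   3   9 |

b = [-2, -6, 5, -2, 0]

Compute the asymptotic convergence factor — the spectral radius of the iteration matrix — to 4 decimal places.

Split A = D + L + U, D = diag(-9, -9, -9, -9, 9).
T_J = -D⁻¹(L+U): T[0,3] = -(-6)/(-9) = -0.6667; T[0,0] = 0.
  T[0,:] = [+0.0000, +0.2222, +0.1111, -0.6667, +0.5556]
  T[1,:] = [+0.4444, +0.0000, -0.6667, +0.1111, -0.4444]
  T[2,:] = [+0.2222, -0.1111, +0.0000, +0.6667, -0.5556]
  T[3,:] = [-0.4444, +0.6667, +0.4444, +0.0000, +0.1111]
  T[4,:] = [-0.3333, -0.4444, -0.5556, -0.3333, +0.0000]
|λ(T)| sorted: 1.2878, 0.7850, 0.7850, 0.1752, 0.1112.
spectral radius ρ = 1.2878; 1.2878 > 1: divergent.

1.2878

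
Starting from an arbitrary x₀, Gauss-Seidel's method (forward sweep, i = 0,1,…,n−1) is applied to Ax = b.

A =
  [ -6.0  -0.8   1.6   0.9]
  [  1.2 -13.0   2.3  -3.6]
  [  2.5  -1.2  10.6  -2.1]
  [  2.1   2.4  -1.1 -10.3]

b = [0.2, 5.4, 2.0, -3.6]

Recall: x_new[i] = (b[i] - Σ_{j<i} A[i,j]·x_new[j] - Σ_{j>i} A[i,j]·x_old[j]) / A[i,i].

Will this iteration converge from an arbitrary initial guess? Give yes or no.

yes

Let D = diag(-6, -13, 10.6, -10.3); L, U the strict triangles.
T_GS = -(D+L)⁻¹U: row 0 first, T[0,1] = -(-0.8)/(-6) = -0.1333; later rows by forward substitution.
  T[0,:] = [+0.0000, -0.1333, +0.2667, +0.1500]
  T[1,:] = [+0.0000, -0.0123, +0.2015, -0.2631]
  T[2,:] = [+0.0000, +0.0301, -0.0401, +0.1330]
  T[3,:] = [+0.0000, -0.0333, +0.1056, -0.0449]
moduli |λ_i(T)| = 0.2290, 0.0791, 0.0526, 0.0000.
ρ = 0.2290; 0.2290 < 1, so it converges for any x₀.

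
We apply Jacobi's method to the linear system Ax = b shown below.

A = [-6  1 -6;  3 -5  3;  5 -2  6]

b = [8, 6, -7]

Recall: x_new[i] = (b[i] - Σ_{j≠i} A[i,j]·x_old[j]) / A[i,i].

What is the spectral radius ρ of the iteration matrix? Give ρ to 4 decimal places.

1.1726

Write A = D+L+U with D = diag(-6, -5, 6).
T_J = -D⁻¹(L+U): T[2,0] = -(5)/(6) = -0.8333; T[2,2] = 0.
  T[0,:] = [+0.0000  +0.1667  -1.0000]
  T[1,:] = [+0.6000  +0.0000  +0.6000]
  T[2,:] = [-0.8333  +0.3333  +0.0000]
eigenvalue magnitudes: 1.1726, 0.9058, 0.2667.
spectral radius ρ = 1.1726; 1.1726 > 1 ⇒ diverges.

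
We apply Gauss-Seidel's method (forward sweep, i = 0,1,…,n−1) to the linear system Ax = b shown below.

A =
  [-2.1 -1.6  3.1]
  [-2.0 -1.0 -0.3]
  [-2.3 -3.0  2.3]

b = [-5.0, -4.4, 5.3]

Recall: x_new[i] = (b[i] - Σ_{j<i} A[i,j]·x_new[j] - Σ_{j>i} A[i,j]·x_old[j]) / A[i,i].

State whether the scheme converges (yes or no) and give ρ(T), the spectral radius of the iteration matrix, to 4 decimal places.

Write A = D+L+U with D = diag(-2.1, -1, 2.3).
Gauss-Seidel: T = -(D+L)⁻¹U, row 0 first, T[0,1] = -(-1.6)/(-2.1) = -0.7619; later rows by forward substitution.
  T[0,:] = [+0.0000  -0.7619  +1.4762]
  T[1,:] = [+0.0000  +1.5238  -3.2524]
  T[2,:] = [+0.0000  +1.2257  -2.7660]
moduli |λ_i(T)| = 1.4049, 0.1627, 0.0000.
spectral radius ρ = 1.4049; 1.4049 > 1 ⇒ diverges.

no, ρ = 1.4049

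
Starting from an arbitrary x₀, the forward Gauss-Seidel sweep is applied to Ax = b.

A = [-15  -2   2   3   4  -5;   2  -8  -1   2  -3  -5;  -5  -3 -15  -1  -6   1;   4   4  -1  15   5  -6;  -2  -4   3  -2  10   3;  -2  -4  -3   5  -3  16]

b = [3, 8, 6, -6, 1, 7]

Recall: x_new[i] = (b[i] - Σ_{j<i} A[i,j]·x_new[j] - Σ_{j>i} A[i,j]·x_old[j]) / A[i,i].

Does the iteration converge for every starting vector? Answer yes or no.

Diagonal D = diag(-15, -8, -15, 15, 10, 16); L, U strict lower/upper.
GS T = -(D+L)⁻¹U: row 0 first, T[0,5] = -(-5)/(-15) = -0.3333; later rows by forward substitution.
  T[0,:] = [+0.0000 -0.1333 +0.1333 +0.2000 +0.2667 -0.3333]
  T[1,:] = [+0.0000 -0.0333 -0.0917 +0.3000 -0.3083 -0.7083]
  T[2,:] = [+0.0000 +0.0511 -0.0261 -0.1933 -0.4272 +0.3194]
  T[3,:] = [+0.0000 +0.0479 -0.0129 -0.1462 -0.3507 +0.6991]
  T[4,:] = [+0.0000 -0.0458 -0.0047 +0.1888 -0.0120 -0.6060]
  T[5,:] = [+0.0000 -0.0390 -0.0080 +0.1448 -0.0165 -0.4909]
|λ(T)| sorted: 0.6855, 0.0930, 0.0930, 0.0484, 0.0484, 0.0000.
ρ(T) = max|λ| = 0.6855; 0.6855 < 1 ⇒ converges.

yes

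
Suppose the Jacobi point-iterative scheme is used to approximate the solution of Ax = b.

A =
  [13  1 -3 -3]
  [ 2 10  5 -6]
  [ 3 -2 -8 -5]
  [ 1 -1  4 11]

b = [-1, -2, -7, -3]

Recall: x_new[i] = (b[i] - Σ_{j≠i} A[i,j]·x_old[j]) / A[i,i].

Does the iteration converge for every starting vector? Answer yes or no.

yes

A = D + L + U where D = diag(13, 10, -8, 11).
Jacobi: T = -D⁻¹(L+U), T[3,2] = -(4)/(11) = -0.3636; T[3,3] = 0.
  T[0,:] = [+0.0000  -0.0769  +0.2308  +0.2308]
  T[1,:] = [-0.2000  +0.0000  -0.5000  +0.6000]
  T[2,:] = [+0.3750  -0.2500  +0.0000  -0.6250]
  T[3,:] = [-0.0909  +0.0909  -0.3636  +0.0000]
moduli |λ_i(T)| = 0.7779, 0.5764, 0.1955, 0.0060.
ρ(T) = max|λ| = 0.7779; 0.7779 < 1: convergent.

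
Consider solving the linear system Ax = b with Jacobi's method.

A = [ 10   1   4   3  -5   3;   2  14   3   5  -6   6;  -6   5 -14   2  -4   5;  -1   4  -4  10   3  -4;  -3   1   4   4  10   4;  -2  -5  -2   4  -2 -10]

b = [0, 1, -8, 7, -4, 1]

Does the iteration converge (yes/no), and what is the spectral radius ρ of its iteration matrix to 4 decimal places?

no, ρ = 1.2386

Diagonal D = diag(10, 14, -14, 10, 10, -10); L, U strict lower/upper.
Jacobi: T = -D⁻¹(L+U), T[1,4] = -(-6)/(14) = +0.4286; T[1,1] = 0.
  T[0,:] = [+0.0000 -0.1000 -0.4000 -0.3000 +0.5000 -0.3000]
  T[1,:] = [-0.1429 +0.0000 -0.2143 -0.3571 +0.4286 -0.4286]
  T[2,:] = [-0.4286 +0.3571 +0.0000 +0.1429 -0.2857 +0.3571]
  T[3,:] = [+0.1000 -0.4000 +0.4000 +0.0000 -0.3000 +0.4000]
  T[4,:] = [+0.3000 -0.1000 -0.4000 -0.4000 +0.0000 -0.4000]
  T[5,:] = [-0.2000 -0.5000 -0.2000 +0.4000 -0.2000 +0.0000]
moduli |λ_i(T)| = 1.2386, 0.4808, 0.4808, 0.4348, 0.4348, 0.3706.
spectral radius ρ = 1.2386; 1.2386 > 1: divergent.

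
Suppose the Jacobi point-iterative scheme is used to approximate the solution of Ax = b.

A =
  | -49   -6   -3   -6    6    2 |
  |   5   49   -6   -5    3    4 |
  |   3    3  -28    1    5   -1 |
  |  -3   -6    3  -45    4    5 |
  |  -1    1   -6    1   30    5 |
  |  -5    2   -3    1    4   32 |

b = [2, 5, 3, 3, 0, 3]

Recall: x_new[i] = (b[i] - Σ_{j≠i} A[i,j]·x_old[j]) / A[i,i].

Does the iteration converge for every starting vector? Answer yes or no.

yes

A = D + L + U where D = diag(-49, 49, -28, -45, 30, 32).
T_J = -D⁻¹(L+U): T[1,4] = -(3)/(49) = -0.0612; T[1,1] = 0.
  T[0,:] = [+0.0000 -0.1224 -0.0612 -0.1224 +0.1224 +0.0408]
  T[1,:] = [-0.1020 +0.0000 +0.1224 +0.1020 -0.0612 -0.0816]
  T[2,:] = [+0.1071 +0.1071 +0.0000 +0.0357 +0.1786 -0.0357]
  T[3,:] = [-0.0667 -0.1333 +0.0667 +0.0000 +0.0889 +0.1111]
  T[4,:] = [+0.0333 -0.0333 +0.2000 -0.0333 +0.0000 -0.1667]
  T[5,:] = [+0.1562 -0.0625 +0.0938 -0.0312 -0.1250 +0.0000]
|roots of det(T-λI)|: 0.2870, 0.2402, 0.1844, 0.1844, 0.1544, 0.0487.
spectral radius ρ = 0.2870; 0.2870 < 1, so it converges for any x₀.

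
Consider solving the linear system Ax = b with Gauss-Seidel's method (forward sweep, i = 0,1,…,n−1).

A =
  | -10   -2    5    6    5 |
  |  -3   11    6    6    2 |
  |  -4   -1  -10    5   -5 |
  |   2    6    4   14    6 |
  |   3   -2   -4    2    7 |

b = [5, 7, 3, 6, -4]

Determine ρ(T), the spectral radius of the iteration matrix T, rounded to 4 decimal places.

0.8968

Write A = D+L+U with D = diag(-10, 11, -10, 14, 7).
Gauss-Seidel: T = -(D+L)⁻¹U, row 0 first, T[0,1] = -(-2)/(-10) = -0.2000; later rows by forward substitution.
  T[0,:] = [+0.0000  -0.2000  +0.5000  +0.6000  +0.5000]
  T[1,:] = [+0.0000  -0.0545  -0.4091  -0.3818  -0.0455]
  T[2,:] = [+0.0000  +0.0855  -0.1591  +0.2982  -0.6955]
  T[3,:] = [+0.0000  +0.0275  +0.1494  -0.0073  -0.2818]
  T[4,:] = [+0.0000  +0.1111  -0.4647  -0.1938  -0.5442]
eigenvalue magnitudes: 0.8968, 0.4559, 0.2041, 0.1201, 0.0000.
spectral radius ρ = 0.8968; 0.8968 < 1, so it converges for any x₀.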